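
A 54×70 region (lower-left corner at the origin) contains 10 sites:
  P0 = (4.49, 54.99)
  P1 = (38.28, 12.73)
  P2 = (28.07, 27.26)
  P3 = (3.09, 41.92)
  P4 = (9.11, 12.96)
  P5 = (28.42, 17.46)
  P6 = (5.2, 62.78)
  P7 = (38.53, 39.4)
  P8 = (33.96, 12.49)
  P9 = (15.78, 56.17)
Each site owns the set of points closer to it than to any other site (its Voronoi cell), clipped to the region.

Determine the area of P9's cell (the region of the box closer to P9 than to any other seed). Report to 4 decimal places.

Area of P9's cell: 586.0031

1. box [0,54]×[0,70]: [(0, 0) (54, 0) (54, 70) (0, 70)]
2. ⊥bis P9·P0 via (10.135,55.58): [(15.9441, 0) (54, 0) (54, 70) (8.6279, 70)]  |A|=2919.9824
3. ⊥bis P9·P1 via (27.03,34.45): [(13.0977, 27.2337) (54, 48.4193) (54, 70) (8.6279, 70)]  |A|=1411.5508
4. ⊥bis P9·P2 via (21.925,41.715): [(12.024, 37.506) (54, 55.3505) (54, 70) (8.6279, 70)]  |A|=1044.6253
5. ⊥bis P9·P3 via (9.435,49.045): [(10.96, 47.687) (19.0422, 40.4895) (54, 55.3505) (54, 70) (8.6279, 70)]  |A|=1007.3118
6. ⊥bis P9·P4 via (12.445,34.565): [(10.96, 47.687) (19.0422, 40.4895) (54, 55.3505) (54, 70) (8.6279, 70)]  |A|=1007.3118
7. ⊥bis P9·P5 via (22.1,36.815): [(10.96, 47.687) (19.0422, 40.4895) (54, 55.3505) (54, 70) (8.6279, 70)]  |A|=1007.3118
8. ⊥bis P9·P6 via (10.49,59.475): [(9.8371, 58.43) (10.96, 47.687) (19.0422, 40.4895) (54, 55.3505) (54, 70) (17.0656, 70)]  |A|=958.4993
9. ⊥bis P9·P7 via (27.155,47.785): [(9.8371, 58.43) (10.96, 47.687) (19.0422, 40.4895) (23.0254, 42.1828) (43.5306, 70) (17.0656, 70)]  |A|=586.0031
10. ⊥bis P9·P8 via (24.87,34.33): [(9.8371, 58.43) (10.96, 47.687) (19.0422, 40.4895) (23.0254, 42.1828) (43.5306, 70) (17.0656, 70)]  |A|=586.0031
11. canonical 6-gon: [(9.8371, 58.43) (10.96, 47.687) (19.0422, 40.4895) (23.0254, 42.1828) (43.5306, 70) (17.0656, 70)]
12. shoelace: 586.0031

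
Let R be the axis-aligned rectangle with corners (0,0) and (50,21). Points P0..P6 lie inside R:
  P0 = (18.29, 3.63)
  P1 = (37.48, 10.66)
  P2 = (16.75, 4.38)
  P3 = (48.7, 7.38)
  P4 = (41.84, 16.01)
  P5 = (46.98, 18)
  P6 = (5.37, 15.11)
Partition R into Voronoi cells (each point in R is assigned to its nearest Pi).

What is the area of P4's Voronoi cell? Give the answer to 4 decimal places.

1. box [0,50]×[0,21]: [(0, 0) (50, 0) (50, 21) (0, 21)]
2. ⊥bis P4·P0 via (30.065,9.82): [(35.2273, 0) (50, 0) (50, 21) (24.1878, 21)]  |A|=426.1419
3. ⊥bis P4·P1 via (39.66,13.335): [(50, 4.9084) (50, 21) (30.2546, 21)]  |A|=158.8681
4. ⊥bis P4·P2 via (29.295,10.195): [(50, 4.9084) (50, 21) (30.2546, 21)]  |A|=158.8681
5. ⊥bis P4·P3 via (45.27,11.695): [(43.4488, 10.2473) (50, 15.4549) (50, 21) (30.2546, 21)]  |A|=124.3219
6. ⊥bis P4·P5 via (44.41,17.005): [(43.4488, 10.2473) (46.1844, 12.4219) (42.8633, 21) (30.2546, 21)]  |A|=83.1331
7. ⊥bis P4·P6 via (23.605,15.56): [(43.4488, 10.2473) (46.1844, 12.4219) (42.8633, 21) (30.2546, 21)]  |A|=83.1331
8. canonical 4-gon: [(43.4488, 10.2473) (46.1844, 12.4219) (42.8633, 21) (30.2546, 21)]
9. shoelace: 83.1331

Area of P4's cell: 83.1331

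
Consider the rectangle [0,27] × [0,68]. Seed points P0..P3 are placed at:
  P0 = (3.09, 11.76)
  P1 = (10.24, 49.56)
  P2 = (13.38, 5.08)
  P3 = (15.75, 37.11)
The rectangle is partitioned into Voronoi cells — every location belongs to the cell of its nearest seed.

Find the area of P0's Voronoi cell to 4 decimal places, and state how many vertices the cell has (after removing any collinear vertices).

1. box [0,27]×[0,68]: [(0, 0) (27, 0) (27, 68) (0, 68)]
2. ⊥bis P0·P1 via (6.665,30.66): [(0, 31.9207) (0, 0) (27, 0) (27, 26.8136)]  |A|=792.9127
3. ⊥bis P0·P2 via (8.235,8.42): [(20.922, 27.9632) (0, 31.9207) (0, 0) (2.769, 0)]  |A|=372.6365
4. ⊥bis P0·P3 via (9.42,24.435): [(16.3763, 20.961) (0, 29.1394) (0, 0) (2.769, 0)]  |A|=267.6177
5. canonical 4-gon: [(16.3763, 20.961) (0, 29.1394) (0, 0) (2.769, 0)]
6. shoelace: 267.6177

Area of P0's cell: 267.6177 (4 vertices)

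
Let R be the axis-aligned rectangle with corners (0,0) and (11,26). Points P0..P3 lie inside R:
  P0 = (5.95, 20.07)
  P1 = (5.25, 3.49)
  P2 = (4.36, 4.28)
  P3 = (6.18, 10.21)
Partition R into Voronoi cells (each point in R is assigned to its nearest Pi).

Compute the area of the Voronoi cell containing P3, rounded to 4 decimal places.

1. box [0,11]×[0,26]: [(0, 0) (11, 0) (11, 26) (0, 26)]
2. ⊥bis P3·P0 via (6.065,15.14): [(0, 14.9985) (0, 0) (11, 0) (11, 15.2551)]  |A|=166.395
3. ⊥bis P3·P1 via (5.715,6.85): [(0, 14.9985) (0, 7.6409) (11, 6.1186) (11, 15.2551)]  |A|=90.7177
4. ⊥bis P3·P2 via (5.27,7.245): [(0, 14.9985) (0, 8.8624) (7.2485, 6.6378) (11, 6.1186) (11, 15.2551)]  |A|=86.2906
5. canonical 5-gon: [(0, 14.9985) (0, 8.8624) (7.2485, 6.6378) (11, 6.1186) (11, 15.2551)]
6. shoelace: 86.2906

Area of P3's cell: 86.2906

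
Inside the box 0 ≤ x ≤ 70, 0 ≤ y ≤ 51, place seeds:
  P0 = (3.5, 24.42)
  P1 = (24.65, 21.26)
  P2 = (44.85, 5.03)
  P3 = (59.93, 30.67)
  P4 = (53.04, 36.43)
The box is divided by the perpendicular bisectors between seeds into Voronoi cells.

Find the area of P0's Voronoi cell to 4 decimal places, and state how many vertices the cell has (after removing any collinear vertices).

Area of P0's cell: 738.0938 (4 vertices)

1. box [0,70]×[0,51]: [(0, 0) (70, 0) (70, 51) (0, 51)]
2. ⊥bis P0·P1 via (14.075,22.84): [(0, 0) (10.6625, 0) (18.2824, 51) (0, 51)]  |A|=738.0938
3. ⊥bis P0·P2 via (24.175,14.725): [(0, 0) (10.6625, 0) (18.2824, 51) (0, 51)]  |A|=738.0938
4. ⊥bis P0·P3 via (31.715,27.545): [(0, 0) (10.6625, 0) (18.2824, 51) (0, 51)]  |A|=738.0938
5. ⊥bis P0·P4 via (28.27,30.425): [(0, 0) (10.6625, 0) (18.2824, 51) (0, 51)]  |A|=738.0938
6. canonical 4-gon: [(0, 0) (10.6625, 0) (18.2824, 51) (0, 51)]
7. shoelace: 738.0938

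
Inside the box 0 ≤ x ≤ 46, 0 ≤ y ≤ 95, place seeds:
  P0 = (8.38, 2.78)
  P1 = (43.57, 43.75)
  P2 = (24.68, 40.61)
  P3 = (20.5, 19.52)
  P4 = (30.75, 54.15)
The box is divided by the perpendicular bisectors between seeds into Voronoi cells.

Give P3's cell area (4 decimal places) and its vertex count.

1. box [0,46]×[0,95]: [(0, 0) (46, 0) (46, 95) (0, 95)]
2. ⊥bis P3·P0 via (14.44,11.15): [(0, 21.6048) (29.8402, 0) (46, 0) (46, 95) (0, 95)]  |A|=4047.6542
3. ⊥bis P3·P1 via (32.035,31.635): [(0, 62.1363) (0, 21.6048) (29.8402, 0) (46, 0) (46, 18.3386)]  |A|=1528.5771
4. ⊥bis P3·P2 via (22.59,30.065): [(36.6004, 27.2882) (0, 34.5423) (0, 21.6048) (29.8402, 0) (46, 0) (46, 18.3386)]  |A|=1023.6005
5. ⊥bis P3·P4 via (25.625,36.835): [(36.6004, 27.2882) (0, 34.5423) (0, 21.6048) (29.8402, 0) (46, 0) (46, 18.3386)]  |A|=1023.6005
6. canonical 6-gon: [(36.6004, 27.2882) (0, 34.5423) (0, 21.6048) (29.8402, 0) (46, 0) (46, 18.3386)]
7. shoelace: 1023.6005

Area of P3's cell: 1023.6005 (6 vertices)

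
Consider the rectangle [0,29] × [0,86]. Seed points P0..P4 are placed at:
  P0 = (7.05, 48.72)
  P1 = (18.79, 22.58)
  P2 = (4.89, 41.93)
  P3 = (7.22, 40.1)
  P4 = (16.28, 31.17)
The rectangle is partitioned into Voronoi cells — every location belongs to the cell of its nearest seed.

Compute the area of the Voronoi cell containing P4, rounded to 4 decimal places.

1. box [0,29]×[0,86]: [(0, 0) (29, 0) (29, 86) (0, 86)]
2. ⊥bis P4·P0 via (11.665,39.945): [(0, 33.8101) (0, 0) (29, 0) (29, 49.0619)]  |A|=1201.644
3. ⊥bis P4·P1 via (17.535,26.875): [(0, 33.8101) (0, 21.7513) (29, 30.2251) (29, 49.0619)]  |A|=447.987
4. ⊥bis P4·P2 via (10.585,36.55): [(15.8927, 42.1684) (0, 25.3452) (0, 21.7513) (29, 30.2251) (29, 49.0619)]  |A|=380.7226
5. ⊥bis P4·P3 via (11.75,35.635): [(20.662, 44.6768) (0, 23.7139) (0, 21.7513) (29, 30.2251) (29, 49.0619)]  |A|=343.6837
6. canonical 5-gon: [(20.662, 44.6768) (0, 23.7139) (0, 21.7513) (29, 30.2251) (29, 49.0619)]
7. shoelace: 343.6837

Area of P4's cell: 343.6837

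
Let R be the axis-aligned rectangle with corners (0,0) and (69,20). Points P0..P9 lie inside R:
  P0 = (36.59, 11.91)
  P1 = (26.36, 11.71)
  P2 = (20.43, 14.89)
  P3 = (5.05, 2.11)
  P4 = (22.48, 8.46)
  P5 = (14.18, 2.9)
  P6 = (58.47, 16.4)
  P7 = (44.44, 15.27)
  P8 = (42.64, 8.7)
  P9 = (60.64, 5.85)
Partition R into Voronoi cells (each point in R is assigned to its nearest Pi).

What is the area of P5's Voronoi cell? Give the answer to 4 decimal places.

Area of P5's cell: 104.3942

1. box [0,69]×[0,20]: [(0, 0) (69, 0) (69, 20) (0, 20)]
2. ⊥bis P5·P0 via (25.385,7.405): [(0, 0) (28.3622, 0) (20.3211, 20) (0, 20)]  |A|=486.8335
3. ⊥bis P5·P1 via (20.27,7.305): [(0, 0) (25.5538, 0) (11.0875, 20) (0, 20)]  |A|=366.4132
4. ⊥bis P5·P2 via (17.305,8.895): [(0, 17.9155) (0, 0) (25.5538, 0) (20.2184, 7.3763)]  |A|=275.3586
5. ⊥bis P5·P3 via (9.615,2.505): [(8.6727, 13.3947) (9.8318, 0) (25.5538, 0) (20.2184, 7.3763)]  |A|=131.8235
6. ⊥bis P5·P4 via (18.33,5.68): [(15.5708, 9.799) (8.6727, 13.3947) (9.8318, 0) (22.1349, 0)]  |A|=104.3942
7. ⊥bis P5·P6 via (36.325,9.65): [(15.5708, 9.799) (8.6727, 13.3947) (9.8318, 0) (22.1349, 0)]  |A|=104.3942
8. ⊥bis P5·P7 via (29.31,9.085): [(15.5708, 9.799) (8.6727, 13.3947) (9.8318, 0) (22.1349, 0)]  |A|=104.3942
9. ⊥bis P5·P8 via (28.41,5.8): [(15.5708, 9.799) (8.6727, 13.3947) (9.8318, 0) (22.1349, 0)]  |A|=104.3942
10. ⊥bis P5·P9 via (37.41,4.375): [(15.5708, 9.799) (8.6727, 13.3947) (9.8318, 0) (22.1349, 0)]  |A|=104.3942
11. canonical 4-gon: [(15.5708, 9.799) (8.6727, 13.3947) (9.8318, 0) (22.1349, 0)]
12. shoelace: 104.3942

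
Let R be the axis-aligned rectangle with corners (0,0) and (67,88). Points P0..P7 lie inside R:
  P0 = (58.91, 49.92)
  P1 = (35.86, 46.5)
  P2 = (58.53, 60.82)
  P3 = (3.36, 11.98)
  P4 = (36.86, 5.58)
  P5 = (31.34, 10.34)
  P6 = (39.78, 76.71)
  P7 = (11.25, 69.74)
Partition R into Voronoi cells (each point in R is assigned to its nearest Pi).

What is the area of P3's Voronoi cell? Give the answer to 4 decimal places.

Area of P3's cell: 672.4057

1. box [0,67]×[0,88]: [(0, 0) (67, 0) (67, 88) (0, 88)]
2. ⊥bis P3·P0 via (31.135,30.95): [(0, 76.5364) (0, 0) (52.2735, 0)]  |A|=2000.4131
3. ⊥bis P3·P1 via (19.61,29.24): [(0, 47.7025) (0, 0) (50.6674, 0)]  |A|=1208.4799
4. ⊥bis P3·P2 via (30.945,36.4): [(0, 47.7025) (0, 0) (50.6674, 0)]  |A|=1208.4799
5. ⊥bis P3·P4 via (20.11,8.78): [(23.3467, 25.722) (0, 47.7025) (0, 0) (18.4326, 0)]  |A|=793.9091
6. ⊥bis P3·P5 via (17.35,11.16): [(18.4725, 30.3109) (0, 47.7025) (0, 0) (16.6959, 0)]  |A|=693.6259
7. ⊥bis P3·P6 via (21.57,44.345): [(18.4725, 30.3109) (0, 47.7025) (0, 0) (16.6959, 0)]  |A|=693.6259
8. ⊥bis P3·P7 via (7.305,40.86): [(18.4725, 30.3109) (7.2615, 40.8659) (0, 41.8579) (0, 0) (16.6959, 0)]  |A|=672.4057
9. canonical 5-gon: [(18.4725, 30.3109) (7.2615, 40.8659) (0, 41.8579) (0, 0) (16.6959, 0)]
10. shoelace: 672.4057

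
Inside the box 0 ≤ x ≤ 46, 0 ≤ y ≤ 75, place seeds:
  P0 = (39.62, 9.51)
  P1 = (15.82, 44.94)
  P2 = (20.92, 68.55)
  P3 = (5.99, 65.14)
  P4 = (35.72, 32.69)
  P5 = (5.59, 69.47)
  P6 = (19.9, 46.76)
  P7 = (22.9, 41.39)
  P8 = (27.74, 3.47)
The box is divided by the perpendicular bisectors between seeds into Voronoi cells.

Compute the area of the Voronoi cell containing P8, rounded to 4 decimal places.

1. box [0,46]×[0,75]: [(0, 0) (46, 0) (46, 75) (0, 75)]
2. ⊥bis P8·P0 via (33.68,6.49): [(0, 72.7348) (0, 0) (36.9796, 0)]  |A|=1344.8524
3. ⊥bis P8·P1 via (21.78,24.205): [(24.3045, 24.9306) (0, 17.9446) (0, 0) (36.9796, 0)]  |A|=679.0299
4. ⊥bis P8·P2 via (24.33,36.01): [(24.3045, 24.9306) (0, 17.9446) (0, 0) (36.9796, 0)]  |A|=679.0299
5. ⊥bis P8·P3 via (16.865,34.305): [(24.3045, 24.9306) (0, 17.9446) (0, 0) (36.9796, 0)]  |A|=679.0299
6. ⊥bis P8·P4 via (31.73,18.08): [(27.1518, 19.3303) (15.7007, 22.4576) (0, 17.9446) (0, 0) (36.9796, 0)]  |A|=651.4175
7. ⊥bis P8·P5 via (16.665,36.47): [(27.1518, 19.3303) (15.7007, 22.4576) (0, 17.9446) (0, 0) (36.9796, 0)]  |A|=651.4175
8. ⊥bis P8·P6 via (23.82,25.115): [(27.1518, 19.3303) (15.7007, 22.4576) (0, 17.9446) (0, 0) (36.9796, 0)]  |A|=651.4175
9. ⊥bis P8·P7 via (25.32,22.43): [(27.1518, 19.3303) (18.8334, 21.6021) (7.8448, 20.1995) (0, 17.9446) (0, 0) (36.9796, 0)]  |A|=644.5201
10. canonical 6-gon: [(27.1518, 19.3303) (18.8334, 21.6021) (7.8448, 20.1995) (0, 17.9446) (0, 0) (36.9796, 0)]
11. shoelace: 644.5201

Area of P8's cell: 644.5201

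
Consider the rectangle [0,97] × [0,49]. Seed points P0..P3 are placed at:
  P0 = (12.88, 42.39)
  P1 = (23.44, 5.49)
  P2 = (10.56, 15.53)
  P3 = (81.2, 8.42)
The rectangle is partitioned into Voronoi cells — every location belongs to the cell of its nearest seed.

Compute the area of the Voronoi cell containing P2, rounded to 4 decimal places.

1. box [0,97]×[0,49]: [(0, 0) (97, 0) (97, 49) (0, 49)]
2. ⊥bis P2·P0 via (11.72,28.96): [(0, 29.9723) (0, 0) (97, 0) (97, 21.594)]  |A|=2500.9677
3. ⊥bis P2·P1 via (17,10.51): [(30.1415, 27.3689) (0, 29.9723) (0, 0) (8.8074, 0)]  |A|=572.2301
4. ⊥bis P2·P3 via (45.88,11.975): [(30.1415, 27.3689) (0, 29.9723) (0, 0) (8.8074, 0)]  |A|=572.2301
5. canonical 4-gon: [(30.1415, 27.3689) (0, 29.9723) (0, 0) (8.8074, 0)]
6. shoelace: 572.2301

Area of P2's cell: 572.2301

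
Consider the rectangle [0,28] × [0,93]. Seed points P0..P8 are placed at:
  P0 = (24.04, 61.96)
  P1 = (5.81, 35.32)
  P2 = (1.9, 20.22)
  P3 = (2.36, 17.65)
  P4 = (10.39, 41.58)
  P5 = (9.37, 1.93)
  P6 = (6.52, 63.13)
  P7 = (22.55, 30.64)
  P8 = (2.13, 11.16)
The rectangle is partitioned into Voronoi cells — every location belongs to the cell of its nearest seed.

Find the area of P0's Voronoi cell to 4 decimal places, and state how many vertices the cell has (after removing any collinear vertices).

1. box [0,28]×[0,93]: [(0, 0) (28, 0) (28, 93) (0, 93)]
2. ⊥bis P0·P1 via (14.925,48.64): [(0, 58.8533) (28, 39.6927) (28, 93) (0, 93)]  |A|=1224.3564
3. ⊥bis P0·P2 via (12.97,41.09): [(0, 58.8533) (28, 39.6927) (28, 93) (0, 93)]  |A|=1224.3564
4. ⊥bis P0·P3 via (13.2,39.805): [(0, 58.8533) (28, 39.6927) (28, 93) (0, 93)]  |A|=1224.3564
5. ⊥bis P0·P4 via (17.215,51.77): [(0, 63.3002) (28, 44.5465) (28, 93) (0, 93)]  |A|=1094.1469
6. ⊥bis P0·P5 via (16.705,31.945): [(0, 63.3002) (28, 44.5465) (28, 93) (0, 93)]  |A|=1094.1469
7. ⊥bis P0·P6 via (15.28,62.545): [(14.6741, 53.4718) (28, 44.5465) (28, 93) (17.3138, 93)]  |A|=534.0464
8. ⊥bis P0·P7 via (23.295,46.3): [(14.6741, 53.4718) (25.5415, 46.1931) (28, 46.0762) (28, 93) (17.3138, 93)]  |A|=532.166
9. ⊥bis P0·P8 via (13.085,36.56): [(14.6741, 53.4718) (25.5415, 46.1931) (28, 46.0762) (28, 93) (17.3138, 93)]  |A|=532.166
10. canonical 5-gon: [(14.6741, 53.4718) (25.5415, 46.1931) (28, 46.0762) (28, 93) (17.3138, 93)]
11. shoelace: 532.166

Area of P0's cell: 532.1660 (5 vertices)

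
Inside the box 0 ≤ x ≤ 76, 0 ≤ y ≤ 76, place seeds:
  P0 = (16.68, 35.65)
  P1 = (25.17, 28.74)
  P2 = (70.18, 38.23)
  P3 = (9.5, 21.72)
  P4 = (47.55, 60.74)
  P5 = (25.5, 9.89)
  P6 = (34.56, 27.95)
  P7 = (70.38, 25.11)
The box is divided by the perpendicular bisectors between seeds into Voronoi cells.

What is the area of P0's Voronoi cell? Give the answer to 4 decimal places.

Area of P0's cell: 1044.3062

1. box [0,76]×[0,76]: [(0, 0) (76, 0) (76, 76) (0, 76)]
2. ⊥bis P0·P1 via (20.925,32.195): [(0, 6.4854) (56.5778, 76) (0, 76)]  |A|=1966.4924
3. ⊥bis P0·P2 via (43.43,36.94): [(0, 6.4854) (42.3872, 58.5646) (41.5464, 76) (0, 76)]  |A|=1835.4523
4. ⊥bis P0·P3 via (13.09,28.685): [(0, 35.432) (16.597, 26.8774) (42.3872, 58.5646) (41.5464, 76) (0, 76)]  |A|=1595.2389
5. ⊥bis P0·P4 via (32.115,48.195): [(0, 35.432) (16.597, 26.8774) (33.0306, 47.0685) (9.5161, 76) (0, 76)]  |A|=1045.4967
6. ⊥bis P0·P5 via (21.09,22.77): [(0, 35.432) (16.597, 26.8774) (33.0306, 47.0685) (9.5161, 76) (0, 76)]  |A|=1045.4967
7. ⊥bis P0·P6 via (25.62,31.8): [(0, 35.432) (16.597, 26.8774) (31.2569, 44.8893) (32.4846, 47.7402) (9.5161, 76) (0, 76)]  |A|=1044.3062
8. ⊥bis P0·P7 via (43.53,30.38): [(0, 35.432) (16.597, 26.8774) (31.2569, 44.8893) (32.4846, 47.7402) (9.5161, 76) (0, 76)]  |A|=1044.3062
9. canonical 6-gon: [(0, 35.432) (16.597, 26.8774) (31.2569, 44.8893) (32.4846, 47.7402) (9.5161, 76) (0, 76)]
10. shoelace: 1044.3062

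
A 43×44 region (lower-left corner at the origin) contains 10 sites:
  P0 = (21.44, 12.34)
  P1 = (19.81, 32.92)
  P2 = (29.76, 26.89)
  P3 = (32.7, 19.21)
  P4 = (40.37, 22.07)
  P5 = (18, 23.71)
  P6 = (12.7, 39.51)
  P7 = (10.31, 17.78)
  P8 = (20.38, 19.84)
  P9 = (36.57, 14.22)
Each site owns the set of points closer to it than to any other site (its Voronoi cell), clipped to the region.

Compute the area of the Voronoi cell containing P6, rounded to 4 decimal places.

Area of P6's cell: 243.0682

1. box [0,43]×[0,44]: [(0, 0) (43, 0) (43, 44) (0, 44)]
2. ⊥bis P6·P0 via (17.07,25.925): [(0, 20.434) (43, 34.2661) (43, 44) (0, 44)]  |A|=715.9485
3. ⊥bis P6·P1 via (16.255,36.215): [(0, 20.434) (2.3198, 21.1802) (23.4706, 44) (0, 44)]  |A|=295.1318
4. ⊥bis P6·P2 via (21.23,33.2): [(0, 20.434) (2.3198, 21.1802) (23.4706, 44) (0, 44)]  |A|=295.1318
5. ⊥bis P6·P3 via (22.7,29.36): [(0, 20.434) (2.3198, 21.1802) (23.4706, 44) (0, 44)]  |A|=295.1318
6. ⊥bis P6·P4 via (26.535,30.79): [(0, 20.434) (2.3198, 21.1802) (23.4706, 44) (0, 44)]  |A|=295.1318
7. ⊥bis P6·P5 via (15.35,31.61): [(0, 26.4609) (10.4694, 29.9728) (23.4706, 44) (0, 44)]  |A|=256.4246
8. ⊥bis P6·P7 via (11.505,28.645): [(0, 29.9104) (7.7441, 29.0586) (10.4694, 29.9728) (23.4706, 44) (0, 44)]  |A|=243.0682
9. ⊥bis P6·P8 via (16.54,29.675): [(0, 29.9104) (7.7441, 29.0586) (10.4694, 29.9728) (23.4706, 44) (0, 44)]  |A|=243.0682
10. ⊥bis P6·P9 via (24.635,26.865): [(0, 29.9104) (7.7441, 29.0586) (10.4694, 29.9728) (23.4706, 44) (0, 44)]  |A|=243.0682
11. canonical 5-gon: [(0, 29.9104) (7.7441, 29.0586) (10.4694, 29.9728) (23.4706, 44) (0, 44)]
12. shoelace: 243.0682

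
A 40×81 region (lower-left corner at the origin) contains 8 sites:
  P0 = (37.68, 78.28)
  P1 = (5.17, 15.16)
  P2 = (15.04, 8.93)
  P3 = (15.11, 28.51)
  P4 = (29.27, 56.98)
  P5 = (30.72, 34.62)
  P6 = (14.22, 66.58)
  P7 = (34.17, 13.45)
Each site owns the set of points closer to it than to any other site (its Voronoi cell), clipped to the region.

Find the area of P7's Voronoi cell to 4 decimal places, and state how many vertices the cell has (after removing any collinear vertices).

Area of P7's cell: 362.0014 (5 vertices)

1. box [0,40]×[0,81]: [(0, 0) (40, 0) (40, 81) (0, 81)]
2. ⊥bis P7·P0 via (35.925,45.865): [(0, 47.81) (0, 0) (40, 0) (40, 45.6444)]  |A|=1869.0882
3. ⊥bis P7·P1 via (19.67,14.305): [(21.5768, 46.6418) (18.8265, 0) (40, 0) (40, 45.6444)]  |A|=914.2442
4. ⊥bis P7·P2 via (24.605,11.19): [(21.5768, 46.6418) (20.5086, 28.5271) (27.249, 0) (40, 0) (40, 45.6444)]  |A|=794.1099
5. ⊥bis P7·P3 via (24.64,20.98): [(22.8324, 18.6923) (27.249, 0) (40, 0) (40, 40.4197)]  |A|=466.1279
6. ⊥bis P7·P4 via (31.72,35.215): [(36.2945, 35.7299) (22.8324, 18.6923) (27.249, 0) (40, 0) (40, 36.147)]  |A|=458.2117
7. ⊥bis P7·P5 via (32.445,24.035): [(26.2571, 23.0266) (22.8324, 18.6923) (27.249, 0) (40, 0) (40, 25.2662)]  |A|=362.0014
8. ⊥bis P7·P6 via (24.195,40.015): [(26.2571, 23.0266) (22.8324, 18.6923) (27.249, 0) (40, 0) (40, 25.2662)]  |A|=362.0014
9. canonical 5-gon: [(26.2571, 23.0266) (22.8324, 18.6923) (27.249, 0) (40, 0) (40, 25.2662)]
10. shoelace: 362.0014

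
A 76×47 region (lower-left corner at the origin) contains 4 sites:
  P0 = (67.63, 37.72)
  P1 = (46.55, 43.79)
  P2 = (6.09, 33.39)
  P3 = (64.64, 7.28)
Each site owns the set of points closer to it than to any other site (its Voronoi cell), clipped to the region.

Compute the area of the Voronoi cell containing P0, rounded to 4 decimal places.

Area of P0's cell: 500.6696

1. box [0,76]×[0,47]: [(0, 0) (76, 0) (76, 47) (0, 47)]
2. ⊥bis P0·P1 via (57.09,40.755): [(45.3546, 0) (76, 0) (76, 47) (58.8883, 47)]  |A|=1122.2937
3. ⊥bis P0·P2 via (36.86,35.555): [(45.3546, 0) (76, 0) (76, 47) (58.8883, 47)]  |A|=1122.2937
4. ⊥bis P0·P3 via (66.135,22.5): [(52.2268, 23.8661) (76, 21.531) (76, 47) (58.8883, 47)]  |A|=500.6696
5. canonical 4-gon: [(52.2268, 23.8661) (76, 21.531) (76, 47) (58.8883, 47)]
6. shoelace: 500.6696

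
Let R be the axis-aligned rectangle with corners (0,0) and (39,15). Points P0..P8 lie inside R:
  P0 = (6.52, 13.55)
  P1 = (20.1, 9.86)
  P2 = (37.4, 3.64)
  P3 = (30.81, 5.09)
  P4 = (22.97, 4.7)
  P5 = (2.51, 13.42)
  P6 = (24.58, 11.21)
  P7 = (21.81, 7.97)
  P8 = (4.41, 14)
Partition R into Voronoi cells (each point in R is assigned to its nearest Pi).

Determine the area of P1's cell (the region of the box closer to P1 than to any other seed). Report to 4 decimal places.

1. box [0,39]×[0,15]: [(0, 0) (39, 0) (39, 15) (0, 15)]
2. ⊥bis P1·P0 via (13.31,11.705): [(10.1295, 0) (39, 0) (39, 15) (14.2053, 15)]  |A|=402.4889
3. ⊥bis P1·P2 via (28.75,6.75): [(10.1295, 0) (26.3231, 0) (31.7162, 15) (14.2053, 15)]  |A|=252.7837
4. ⊥bis P1·P3 via (25.455,7.475): [(10.1295, 0) (22.1258, 0) (28.8065, 15) (14.2053, 15)]  |A|=199.481
5. ⊥bis P1·P4 via (21.535,7.28): [(10.4292, 1.1029) (26.6304, 10.1141) (28.8065, 15) (14.2053, 15)]  |A|=131.2312
6. ⊥bis P1·P5 via (11.305,11.64): [(10.4292, 1.1029) (26.6304, 10.1141) (28.8065, 15) (14.2053, 15)]  |A|=131.2312
7. ⊥bis P1·P6 via (22.34,10.535): [(10.4292, 1.1029) (23.0645, 8.1307) (20.9945, 15) (14.2053, 15)]  |A|=97.8466
8. ⊥bis P1·P7 via (20.955,8.915): [(10.4292, 1.1029) (15.3388, 3.8336) (22.4269, 10.2467) (20.9945, 15) (14.2053, 15)]  |A|=88.3028
9. ⊥bis P1·P8 via (12.255,11.93): [(10.4292, 1.1029) (15.3388, 3.8336) (22.4269, 10.2467) (20.9945, 15) (14.2053, 15)]  |A|=88.3028
10. canonical 5-gon: [(10.4292, 1.1029) (15.3388, 3.8336) (22.4269, 10.2467) (20.9945, 15) (14.2053, 15)]
11. shoelace: 88.3028

Area of P1's cell: 88.3028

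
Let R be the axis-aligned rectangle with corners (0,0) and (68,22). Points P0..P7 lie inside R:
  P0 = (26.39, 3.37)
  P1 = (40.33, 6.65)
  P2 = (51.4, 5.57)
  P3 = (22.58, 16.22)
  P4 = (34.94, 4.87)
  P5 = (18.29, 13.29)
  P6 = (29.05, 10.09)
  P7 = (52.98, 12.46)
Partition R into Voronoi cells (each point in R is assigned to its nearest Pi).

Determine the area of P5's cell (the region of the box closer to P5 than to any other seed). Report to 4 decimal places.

1. box [0,68]×[0,22]: [(0, 0) (68, 0) (68, 22) (0, 22)]
2. ⊥bis P5·P0 via (22.34,8.33): [(0, 0) (12.1383, 0) (39.0815, 22) (0, 22)]  |A|=563.4184
3. ⊥bis P5·P1 via (29.31,9.97): [(0, 0) (12.1383, 0) (30.9287, 15.343) (32.9343, 22) (0, 22)]  |A|=542.9571
4. ⊥bis P5·P2 via (34.845,9.43): [(0, 0) (12.1383, 0) (30.9287, 15.343) (32.9343, 22) (0, 22)]  |A|=542.9571
5. ⊥bis P5·P3 via (20.435,14.755): [(0, 0) (12.1383, 0) (23.9341, 9.6317) (15.4868, 22) (0, 22)]  |A|=417.5046
6. ⊥bis P5·P4 via (26.615,9.08): [(0, 0) (12.1383, 0) (23.9341, 9.6317) (15.4868, 22) (0, 22)]  |A|=417.5046
7. ⊥bis P5·P6 via (23.67,11.69): [(0, 0) (12.1383, 0) (22.7768, 8.6867) (23.3237, 10.5255) (15.4868, 22) (0, 22)]  |A|=416.6989
8. ⊥bis P5·P7 via (35.635,12.875): [(0, 0) (12.1383, 0) (22.7768, 8.6867) (23.3237, 10.5255) (15.4868, 22) (0, 22)]  |A|=416.6989
9. canonical 6-gon: [(0, 0) (12.1383, 0) (22.7768, 8.6867) (23.3237, 10.5255) (15.4868, 22) (0, 22)]
10. shoelace: 416.6989

Area of P5's cell: 416.6989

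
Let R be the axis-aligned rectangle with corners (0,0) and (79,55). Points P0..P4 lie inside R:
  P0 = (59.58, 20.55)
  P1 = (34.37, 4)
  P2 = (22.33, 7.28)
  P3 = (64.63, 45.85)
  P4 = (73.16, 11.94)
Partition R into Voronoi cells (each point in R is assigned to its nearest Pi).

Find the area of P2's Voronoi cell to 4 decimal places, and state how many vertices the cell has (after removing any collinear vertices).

1. box [0,79]×[0,55]: [(0, 0) (79, 0) (79, 55) (0, 55)]
2. ⊥bis P2·P0 via (40.955,13.915): [(0, 0) (45.9121, 0) (26.3188, 55) (0, 55)]  |A|=1986.3502
3. ⊥bis P2·P1 via (28.35,5.64): [(0, 0) (26.8135, 0) (35.0897, 30.3795) (26.3188, 55) (0, 55)]  |A|=1696.2476
4. ⊥bis P2·P3 via (43.48,26.565): [(0, 0) (26.8135, 0) (35.0897, 30.3795) (31.9399, 39.2211) (17.5524, 55) (0, 55)]  |A|=1627.0853
5. ⊥bis P2·P4 via (47.745,9.61): [(0, 0) (26.8135, 0) (35.0897, 30.3795) (31.9399, 39.2211) (17.5524, 55) (0, 55)]  |A|=1627.0853
6. canonical 6-gon: [(0, 0) (26.8135, 0) (35.0897, 30.3795) (31.9399, 39.2211) (17.5524, 55) (0, 55)]
7. shoelace: 1627.0853

Area of P2's cell: 1627.0853 (6 vertices)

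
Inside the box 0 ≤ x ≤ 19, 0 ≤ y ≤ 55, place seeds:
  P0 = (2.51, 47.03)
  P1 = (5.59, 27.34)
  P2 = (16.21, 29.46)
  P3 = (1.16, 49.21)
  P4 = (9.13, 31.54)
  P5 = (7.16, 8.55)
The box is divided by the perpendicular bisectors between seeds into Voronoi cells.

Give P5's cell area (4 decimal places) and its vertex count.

1. box [0,19]×[0,55]: [(0, 0) (19, 0) (19, 55) (0, 55)]
2. ⊥bis P5·P0 via (4.835,27.79): [(0, 27.2057) (0, 0) (19, 0) (19, 29.5017)]  |A|=538.7208
3. ⊥bis P5·P1 via (6.375,17.945): [(0, 17.4123) (0, 0) (19, 0) (19, 18.9999)]  |A|=345.9161
4. ⊥bis P5·P2 via (11.685,19.005): [(12.8786, 18.4884) (0, 17.4123) (0, 0) (19, 0) (19, 15.839)]  |A|=336.2416
5. ⊥bis P5·P3 via (4.16,28.88): [(12.8786, 18.4884) (0, 17.4123) (0, 0) (19, 0) (19, 15.839)]  |A|=336.2416
6. ⊥bis P5·P4 via (8.145,20.045): [(12.8786, 18.4884) (0, 17.4123) (0, 0) (19, 0) (19, 15.839)]  |A|=336.2416
7. canonical 5-gon: [(12.8786, 18.4884) (0, 17.4123) (0, 0) (19, 0) (19, 15.839)]
8. shoelace: 336.2416

Area of P5's cell: 336.2416 (5 vertices)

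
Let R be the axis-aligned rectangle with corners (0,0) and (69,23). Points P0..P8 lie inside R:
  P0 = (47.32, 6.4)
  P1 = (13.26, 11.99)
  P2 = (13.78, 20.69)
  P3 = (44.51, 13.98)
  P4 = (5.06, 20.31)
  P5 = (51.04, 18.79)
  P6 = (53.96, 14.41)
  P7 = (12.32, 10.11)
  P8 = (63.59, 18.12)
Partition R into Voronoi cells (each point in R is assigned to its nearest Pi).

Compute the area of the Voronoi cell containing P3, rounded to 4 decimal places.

Area of P3's cell: 277.8819

1. box [0,69]×[0,23]: [(0, 0) (69, 0) (69, 23) (0, 23)]
2. ⊥bis P3·P0 via (45.915,10.19): [(0, 0) (18.4274, 0) (69, 18.7479) (69, 23) (0, 23)]  |A|=1112.9349
3. ⊥bis P3·P1 via (28.885,12.985): [(29.4516, 4.0868) (69, 18.7479) (69, 23) (28.2472, 23)]  |A|=469.4638
4. ⊥bis P3·P2 via (29.145,17.335): [(28.7292, 15.4309) (29.4516, 4.0868) (69, 18.7479) (69, 23) (30.382, 23)]  |A|=461.3849
5. ⊥bis P3·P4 via (24.785,17.145): [(28.7292, 15.4309) (29.4516, 4.0868) (69, 18.7479) (69, 23) (30.382, 23)]  |A|=461.3849
6. ⊥bis P3·P5 via (47.775,16.385): [(28.7292, 15.4309) (29.4516, 4.0868) (50.9605, 12.0604) (42.9024, 23) (30.382, 23)]  |A|=280.2836
7. ⊥bis P3·P6 via (49.235,14.195): [(28.7292, 15.4309) (29.4516, 4.0868) (49.3591, 11.4668) (49.2249, 14.4166) (42.9024, 23) (30.382, 23)]  |A|=277.8819
8. ⊥bis P3·P7 via (28.415,12.045): [(28.7292, 15.4309) (29.4516, 4.0868) (49.3591, 11.4668) (49.2249, 14.4166) (42.9024, 23) (30.382, 23)]  |A|=277.8819
9. ⊥bis P3·P8 via (54.05,16.05): [(28.7292, 15.4309) (29.4516, 4.0868) (49.3591, 11.4668) (49.2249, 14.4166) (42.9024, 23) (30.382, 23)]  |A|=277.8819
10. canonical 6-gon: [(28.7292, 15.4309) (29.4516, 4.0868) (49.3591, 11.4668) (49.2249, 14.4166) (42.9024, 23) (30.382, 23)]
11. shoelace: 277.8819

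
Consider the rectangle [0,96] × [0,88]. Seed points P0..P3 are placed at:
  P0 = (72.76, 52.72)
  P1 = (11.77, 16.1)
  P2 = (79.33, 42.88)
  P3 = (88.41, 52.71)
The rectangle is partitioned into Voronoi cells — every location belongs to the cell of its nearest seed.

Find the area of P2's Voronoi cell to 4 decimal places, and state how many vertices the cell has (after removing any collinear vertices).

1. box [0,96]×[0,88]: [(0, 0) (96, 0) (96, 88) (0, 88)]
2. ⊥bis P2·P0 via (76.045,47.8): [(4.4541, 0) (96, 0) (96, 61.1236)]  |A|=2797.8071
3. ⊥bis P2·P1 via (45.55,29.49): [(46.1929, 27.8682) (57.2395, 0) (96, 0) (96, 61.1236)]  |A|=2062.2898
4. ⊥bis P2·P3 via (83.87,47.795): [(80.5838, 50.8305) (46.1929, 27.8682) (57.2395, 0) (96, 0) (96, 36.5905)]  |A|=1873.1859
5. canonical 5-gon: [(80.5838, 50.8305) (46.1929, 27.8682) (57.2395, 0) (96, 0) (96, 36.5905)]
6. shoelace: 1873.1859

Area of P2's cell: 1873.1859 (5 vertices)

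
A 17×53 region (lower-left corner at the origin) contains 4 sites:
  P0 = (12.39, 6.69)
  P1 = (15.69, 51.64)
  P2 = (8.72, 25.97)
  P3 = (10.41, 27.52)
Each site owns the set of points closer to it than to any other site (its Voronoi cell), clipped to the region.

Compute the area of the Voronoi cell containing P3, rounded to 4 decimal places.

Area of P3's cell: 215.3870

1. box [0,17]×[0,53]: [(0, 0) (17, 0) (17, 53) (0, 53)]
2. ⊥bis P3·P0 via (11.4,17.105): [(0, 16.0214) (17, 17.6373) (17, 53) (0, 53)]  |A|=614.9012
3. ⊥bis P3·P1 via (13.05,39.58): [(0, 42.4367) (0, 16.0214) (17, 17.6373) (17, 38.7153)]  |A|=403.6936
4. ⊥bis P3·P2 via (9.565,26.745): [(0, 42.4367) (0, 37.1739) (17, 18.6385) (17, 38.7153)]  |A|=215.387
5. canonical 4-gon: [(0, 42.4367) (0, 37.1739) (17, 18.6385) (17, 38.7153)]
6. shoelace: 215.387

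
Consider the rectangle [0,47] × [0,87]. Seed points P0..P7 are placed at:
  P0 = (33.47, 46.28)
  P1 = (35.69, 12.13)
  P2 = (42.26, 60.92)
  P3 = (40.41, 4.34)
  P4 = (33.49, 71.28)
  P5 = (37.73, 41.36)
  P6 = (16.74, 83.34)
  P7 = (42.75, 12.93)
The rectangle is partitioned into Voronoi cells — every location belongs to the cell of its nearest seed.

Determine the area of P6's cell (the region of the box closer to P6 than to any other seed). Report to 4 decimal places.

1. box [0,47]×[0,87]: [(0, 0) (47, 0) (47, 87) (0, 87)]
2. ⊥bis P6·P0 via (25.105,64.81): [(0, 53.4768) (47, 74.6941) (47, 87) (0, 87)]  |A|=1076.9836
3. ⊥bis P6·P1 via (26.215,47.735): [(0, 53.4768) (47, 74.6941) (47, 87) (0, 87)]  |A|=1076.9836
4. ⊥bis P6·P2 via (29.5,72.13): [(0, 53.4768) (21.7311, 63.2869) (42.5637, 87) (0, 87)]  |A|=868.9058
5. ⊥bis P6·P3 via (28.575,43.84): [(0, 53.4768) (21.7311, 63.2869) (42.5637, 87) (0, 87)]  |A|=868.9058
6. ⊥bis P6·P4 via (25.115,77.31): [(0, 53.4768) (11.7859, 58.7974) (32.0918, 87) (0, 87)]  |A|=650.087
7. ⊥bis P6·P5 via (27.235,62.35): [(0, 53.4768) (11.7859, 58.7974) (32.0918, 87) (0, 87)]  |A|=650.087
8. ⊥bis P6·P7 via (29.745,48.135): [(0, 53.4768) (11.7859, 58.7974) (32.0918, 87) (0, 87)]  |A|=650.087
9. canonical 4-gon: [(0, 53.4768) (11.7859, 58.7974) (32.0918, 87) (0, 87)]
10. shoelace: 650.087

Area of P6's cell: 650.0870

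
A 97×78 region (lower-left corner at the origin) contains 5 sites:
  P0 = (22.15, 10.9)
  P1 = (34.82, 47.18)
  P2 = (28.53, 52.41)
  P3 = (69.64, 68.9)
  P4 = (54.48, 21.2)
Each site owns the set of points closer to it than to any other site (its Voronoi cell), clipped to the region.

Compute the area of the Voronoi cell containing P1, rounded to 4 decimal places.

1. box [0,97]×[0,78]: [(0, 0) (97, 0) (97, 78) (0, 78)]
2. ⊥bis P1·P0 via (28.485,29.04): [(0, 38.9878) (97, 5.1126) (97, 78) (0, 78)]  |A|=5427.1309
3. ⊥bis P1·P2 via (31.675,49.795): [(17.5833, 32.8472) (97, 5.1126) (97, 78) (55.1269, 78)]  |A|=3839.5837
4. ⊥bis P1·P3 via (52.23,58.04): [(46.3579, 67.4538) (17.5833, 32.8472) (81.9711, 10.3611)]  |A|=1437.6347
5. ⊥bis P1·P4 via (44.65,34.19): [(59.9058, 45.7346) (46.3579, 67.4538) (17.5833, 32.8472) (34.889, 26.8035)]  |A|=786.3092
6. canonical 4-gon: [(59.9058, 45.7346) (46.3579, 67.4538) (17.5833, 32.8472) (34.889, 26.8035)]
7. shoelace: 786.3092

Area of P1's cell: 786.3092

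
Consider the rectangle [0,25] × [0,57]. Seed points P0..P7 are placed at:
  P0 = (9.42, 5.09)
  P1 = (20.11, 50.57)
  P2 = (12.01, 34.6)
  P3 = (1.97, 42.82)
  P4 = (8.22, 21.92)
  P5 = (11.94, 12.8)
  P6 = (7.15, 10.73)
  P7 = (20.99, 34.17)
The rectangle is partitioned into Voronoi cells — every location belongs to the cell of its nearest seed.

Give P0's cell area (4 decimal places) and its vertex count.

1. box [0,25]×[0,57]: [(0, 0) (25, 0) (25, 57) (0, 57)]
2. ⊥bis P0·P1 via (14.765,27.83): [(0, 31.3005) (0, 0) (25, 0) (25, 25.4243)]  |A|=709.0596
3. ⊥bis P0·P2 via (10.715,19.845): [(0, 20.7854) (0, 0) (25, 0) (25, 18.5913)]  |A|=492.2084
4. ⊥bis P0·P3 via (5.695,23.955): [(0, 20.7854) (0, 0) (25, 0) (25, 18.5913)]  |A|=492.2084
5. ⊥bis P0·P4 via (8.82,13.505): [(0, 12.8761) (0, 0) (25, 0) (25, 14.6587)]  |A|=344.1847
6. ⊥bis P0·P5 via (10.68,8.945): [(0, 12.4357) (0, 0) (25, 0) (25, 4.2645)]  |A|=208.7534
7. ⊥bis P0·P6 via (8.285,7.91): [(10.7774, 8.9132) (0, 4.5754) (0, 0) (25, 0) (25, 4.2645)]  |A|=166.3965
8. ⊥bis P0·P7 via (15.205,19.63): [(10.7774, 8.9132) (0, 4.5754) (0, 0) (25, 0) (25, 4.2645)]  |A|=166.3965
9. canonical 5-gon: [(10.7774, 8.9132) (0, 4.5754) (0, 0) (25, 0) (25, 4.2645)]
10. shoelace: 166.3965

Area of P0's cell: 166.3965 (5 vertices)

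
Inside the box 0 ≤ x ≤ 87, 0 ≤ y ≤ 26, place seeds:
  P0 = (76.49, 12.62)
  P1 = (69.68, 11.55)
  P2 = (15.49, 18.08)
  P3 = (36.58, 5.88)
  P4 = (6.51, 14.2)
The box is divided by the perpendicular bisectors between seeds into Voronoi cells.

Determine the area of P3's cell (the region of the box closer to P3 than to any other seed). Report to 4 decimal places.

Area of P3's cell: 670.0445

1. box [0,87]×[0,26]: [(0, 0) (87, 0) (87, 26) (0, 26)]
2. ⊥bis P3·P0 via (56.535,9.25): [(0, 0) (58.0971, 0) (53.7063, 26) (0, 26)]  |A|=1453.4442
3. ⊥bis P3·P1 via (53.13,8.715): [(0, 0) (54.6229, 0) (50.1691, 26) (0, 26)]  |A|=1362.2956
4. ⊥bis P3·P2 via (26.035,11.98): [(19.1049, 0) (54.6229, 0) (50.1691, 26) (34.1452, 26)]  |A|=670.0445
5. ⊥bis P3·P4 via (21.545,10.04): [(19.1049, 0) (54.6229, 0) (50.1691, 26) (34.1452, 26)]  |A|=670.0445
6. canonical 4-gon: [(19.1049, 0) (54.6229, 0) (50.1691, 26) (34.1452, 26)]
7. shoelace: 670.0445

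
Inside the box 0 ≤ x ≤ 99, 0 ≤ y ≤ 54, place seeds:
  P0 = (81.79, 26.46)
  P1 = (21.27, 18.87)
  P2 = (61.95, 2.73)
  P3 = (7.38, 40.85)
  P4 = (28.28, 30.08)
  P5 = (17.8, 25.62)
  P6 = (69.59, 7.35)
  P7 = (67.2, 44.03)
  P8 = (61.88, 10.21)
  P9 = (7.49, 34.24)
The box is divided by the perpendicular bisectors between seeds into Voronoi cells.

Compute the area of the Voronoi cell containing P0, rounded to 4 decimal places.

Area of P0's cell: 963.4234

1. box [0,99]×[0,54]: [(0, 0) (99, 0) (99, 54) (0, 54)]
2. ⊥bis P0·P1 via (51.53,22.665): [(54.3725, 0) (99, 0) (99, 54) (47.6002, 54)]  |A|=2592.7379
3. ⊥bis P0·P2 via (71.87,14.595): [(50.2781, 32.6474) (89.3266, 0) (99, 0) (99, 54) (47.6002, 54)]  |A|=2022.1569
4. ⊥bis P0·P3 via (44.585,33.655): [(47.9618, 51.1164) (50.2781, 32.6474) (89.3266, 0) (99, 0) (99, 54) (48.5195, 54)]  |A|=2020.8315
5. ⊥bis P0·P4 via (55.035,28.27): [(55.0606, 28.6489) (89.3266, 0) (99, 0) (99, 54) (56.7757, 54)]  |A|=1860.1464
6. ⊥bis P0·P5 via (49.795,26.04): [(55.0606, 28.6489) (89.3266, 0) (99, 0) (99, 54) (56.7757, 54)]  |A|=1860.1464
7. ⊥bis P0·P6 via (75.69,16.905): [(55.1531, 30.0159) (99, 2.0237) (99, 54) (56.7757, 54)]  |A|=1645.8555
8. ⊥bis P0·P7 via (74.495,35.245): [(62.528, 25.3077) (99, 2.0237) (99, 54) (97.0807, 54)]  |A|=975.3738
9. ⊥bis P0·P8 via (71.835,18.335): [(64.6833, 27.0975) (70.078, 20.4878) (99, 2.0237) (99, 54) (97.0807, 54)]  |A|=963.4234
10. ⊥bis P0·P9 via (44.64,30.35): [(64.6833, 27.0975) (70.078, 20.4878) (99, 2.0237) (99, 54) (97.0807, 54)]  |A|=963.4234
11. canonical 5-gon: [(64.6833, 27.0975) (70.078, 20.4878) (99, 2.0237) (99, 54) (97.0807, 54)]
12. shoelace: 963.4234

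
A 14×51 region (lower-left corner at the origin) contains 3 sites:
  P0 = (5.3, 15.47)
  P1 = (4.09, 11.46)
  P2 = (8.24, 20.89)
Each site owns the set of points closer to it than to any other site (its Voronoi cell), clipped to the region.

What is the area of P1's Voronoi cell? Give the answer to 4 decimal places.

Area of P1's cell: 178.7727

1. box [0,14]×[0,51]: [(0, 0) (14, 0) (14, 51) (0, 51)]
2. ⊥bis P1·P0 via (4.695,13.465): [(0, 14.8817) (0, 0) (14, 0) (14, 10.6573)]  |A|=178.7727
3. ⊥bis P1·P2 via (6.165,16.175): [(0, 14.8817) (0, 0) (14, 0) (14, 10.6573)]  |A|=178.7727
4. canonical 4-gon: [(0, 14.8817) (0, 0) (14, 0) (14, 10.6573)]
5. shoelace: 178.7727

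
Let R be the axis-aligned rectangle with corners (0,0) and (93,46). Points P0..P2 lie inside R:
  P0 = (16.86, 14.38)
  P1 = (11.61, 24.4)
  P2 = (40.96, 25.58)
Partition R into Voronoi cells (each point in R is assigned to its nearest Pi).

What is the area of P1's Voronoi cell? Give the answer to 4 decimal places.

Area of P1's cell: 705.6264

1. box [0,93]×[0,46]: [(0, 0) (93, 0) (93, 46) (0, 46)]
2. ⊥bis P1·P0 via (14.235,19.39): [(0, 11.9315) (65.0221, 46) (0, 46)]  |A|=1107.6011
3. ⊥bis P1·P2 via (26.285,24.99): [(0, 11.9315) (26.2569, 25.6889) (25.4403, 46) (0, 46)]  |A|=705.6264
4. canonical 4-gon: [(0, 11.9315) (26.2569, 25.6889) (25.4403, 46) (0, 46)]
5. shoelace: 705.6264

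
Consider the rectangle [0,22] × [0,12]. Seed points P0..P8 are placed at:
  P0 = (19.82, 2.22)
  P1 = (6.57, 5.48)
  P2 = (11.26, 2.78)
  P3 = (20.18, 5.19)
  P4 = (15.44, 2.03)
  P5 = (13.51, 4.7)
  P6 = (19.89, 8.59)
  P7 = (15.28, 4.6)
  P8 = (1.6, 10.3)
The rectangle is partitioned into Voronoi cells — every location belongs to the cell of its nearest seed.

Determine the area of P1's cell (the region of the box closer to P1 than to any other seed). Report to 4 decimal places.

Area of P1's cell: 78.8552

1. box [0,22]×[0,12]: [(0, 0) (22, 0) (22, 12) (0, 12)]
2. ⊥bis P1·P0 via (13.195,3.85): [(0, 0) (12.2478, 0) (15.2002, 12) (0, 12)]  |A|=164.6878
3. ⊥bis P1·P2 via (8.915,4.13): [(0, 0) (6.5374, 0) (13.4457, 12) (0, 12)]  |A|=119.8986
4. ⊥bis P1·P3 via (13.375,5.335): [(0, 0) (6.5374, 0) (13.4457, 12) (0, 12)]  |A|=119.8986
5. ⊥bis P1·P4 via (11.005,3.755): [(0, 0) (6.5374, 0) (13.4457, 12) (0, 12)]  |A|=119.8986
6. ⊥bis P1·P5 via (10.04,5.09): [(0, 0) (6.5374, 0) (10.1788, 6.3253) (10.8166, 12) (0, 12)]  |A|=112.439
7. ⊥bis P1·P6 via (13.23,7.035): [(0, 0) (6.5374, 0) (10.1788, 6.3253) (10.8166, 12) (0, 12)]  |A|=112.439
8. ⊥bis P1·P7 via (10.925,5.04): [(0, 0) (6.5374, 0) (10.1788, 6.3253) (10.8166, 12) (0, 12)]  |A|=112.439
9. ⊥bis P1·P8 via (4.085,7.89): [(0, 3.6779) (0, 0) (6.5374, 0) (10.1788, 6.3253) (10.8166, 12) (8.071, 12)]  |A|=78.8552
10. canonical 6-gon: [(0, 3.6779) (0, 0) (6.5374, 0) (10.1788, 6.3253) (10.8166, 12) (8.071, 12)]
11. shoelace: 78.8552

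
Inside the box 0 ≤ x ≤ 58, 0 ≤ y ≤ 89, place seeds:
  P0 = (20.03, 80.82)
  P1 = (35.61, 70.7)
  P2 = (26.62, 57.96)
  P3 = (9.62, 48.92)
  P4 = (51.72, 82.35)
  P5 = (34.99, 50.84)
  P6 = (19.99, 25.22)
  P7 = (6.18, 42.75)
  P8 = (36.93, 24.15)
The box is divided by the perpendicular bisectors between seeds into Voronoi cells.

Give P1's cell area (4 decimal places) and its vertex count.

1. box [0,58]×[0,89]: [(0, 0) (58, 0) (58, 89) (0, 89)]
2. ⊥bis P1·P0 via (27.82,75.76): [(0, 32.9304) (0, 0) (58, 0) (58, 89) (36.4201, 89)]  |A|=4140.9711
3. ⊥bis P1·P2 via (31.115,64.33): [(23.7647, 69.5168) (58, 45.3586) (58, 89) (36.4201, 89)]  |A|=957.2627
4. ⊥bis P1·P3 via (22.615,59.81): [(23.7647, 69.5168) (58, 45.3586) (58, 89) (36.4201, 89)]  |A|=957.2627
5. ⊥bis P1·P4 via (43.665,76.525): [(35.5795, 87.7059) (23.7647, 69.5168) (58, 45.3586) (58, 56.7021)]  |A|=581.2317
6. ⊥bis P1·P5 via (35.3,60.77): [(55.5146, 60.1389) (35.5795, 87.7059) (23.7647, 69.5168) (36.1998, 60.7419)]  |A|=425.1444
7. ⊥bis P1·P6 via (27.8,47.96): [(55.5146, 60.1389) (35.5795, 87.7059) (23.7647, 69.5168) (36.1998, 60.7419)]  |A|=425.1444
8. ⊥bis P1·P7 via (20.895,56.725): [(55.5146, 60.1389) (35.5795, 87.7059) (23.7647, 69.5168) (36.1998, 60.7419)]  |A|=425.1444
9. ⊥bis P1·P8 via (36.27,47.425): [(55.5146, 60.1389) (35.5795, 87.7059) (23.7647, 69.5168) (36.1998, 60.7419)]  |A|=425.1444
10. canonical 4-gon: [(55.5146, 60.1389) (35.5795, 87.7059) (23.7647, 69.5168) (36.1998, 60.7419)]
11. shoelace: 425.1444

Area of P1's cell: 425.1444 (4 vertices)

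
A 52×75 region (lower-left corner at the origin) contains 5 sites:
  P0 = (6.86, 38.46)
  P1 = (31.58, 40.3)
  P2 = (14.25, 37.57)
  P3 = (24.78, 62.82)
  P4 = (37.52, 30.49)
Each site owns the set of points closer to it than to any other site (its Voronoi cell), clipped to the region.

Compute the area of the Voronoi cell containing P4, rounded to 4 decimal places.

Area of P4's cell: 1167.1576

1. box [0,52]×[0,75]: [(0, 0) (52, 0) (52, 75) (0, 75)]
2. ⊥bis P4·P0 via (22.19,34.475): [(13.2283, 0) (52, 0) (52, 75) (32.7244, 75)]  |A|=2176.7743
3. ⊥bis P4·P1 via (34.55,35.395): [(20.165, 26.6848) (13.2283, 0) (52, 0) (52, 45.9611)]  |A|=1248.8935
4. ⊥bis P4·P2 via (25.885,34.03): [(24.4373, 29.2717) (15.5312, 0) (52, 0) (52, 45.9611)]  |A|=1167.1576
5. ⊥bis P4·P3 via (31.15,46.655): [(24.4373, 29.2717) (15.5312, 0) (52, 0) (52, 45.9611)]  |A|=1167.1576
6. canonical 4-gon: [(24.4373, 29.2717) (15.5312, 0) (52, 0) (52, 45.9611)]
7. shoelace: 1167.1576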